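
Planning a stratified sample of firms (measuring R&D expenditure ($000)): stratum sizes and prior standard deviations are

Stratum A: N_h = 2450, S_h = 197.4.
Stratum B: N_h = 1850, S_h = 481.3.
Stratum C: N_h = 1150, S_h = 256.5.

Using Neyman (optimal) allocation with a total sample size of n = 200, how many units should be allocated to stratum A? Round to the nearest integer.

Neyman allocation: n_h = n · N_h S_h / Σ N_i S_i, with n = 200.
  stratum A: N_h·S_h = 2450·197.4 = 483630.00
  stratum B: N_h·S_h = 1850·481.3 = 890405.00
  stratum C: N_h·S_h = 1150·256.5 = 294975.00
Σ N_h S_h = 1669010.00
n for stratum A = 200·483630.00/1669010.00 = 57.954 → 58

58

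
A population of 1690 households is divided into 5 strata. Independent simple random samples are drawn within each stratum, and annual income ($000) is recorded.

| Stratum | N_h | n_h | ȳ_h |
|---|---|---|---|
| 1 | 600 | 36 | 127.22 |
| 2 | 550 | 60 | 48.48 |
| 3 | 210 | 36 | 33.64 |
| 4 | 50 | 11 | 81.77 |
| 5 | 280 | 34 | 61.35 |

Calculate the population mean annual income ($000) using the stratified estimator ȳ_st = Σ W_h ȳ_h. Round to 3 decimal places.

N = Σ N_h = 1690. Stratum weights W_h = N_h/N.
ȳ_st = (600·127.22 + 550·48.48 + 210·33.64 + 50·81.77 + 280·61.35) / 1690 = 77.70822

ȳ_st ≈ 77.708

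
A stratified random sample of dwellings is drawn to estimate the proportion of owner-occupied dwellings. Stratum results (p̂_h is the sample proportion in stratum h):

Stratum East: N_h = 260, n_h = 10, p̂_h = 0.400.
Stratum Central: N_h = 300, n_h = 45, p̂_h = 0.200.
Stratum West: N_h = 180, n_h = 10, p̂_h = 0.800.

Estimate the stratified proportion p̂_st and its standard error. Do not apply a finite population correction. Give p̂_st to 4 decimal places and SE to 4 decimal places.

N = 740; stratum weights W_h = N_h/N.
p̂_st = Σ W_h p̂_h = (260·0.400 + 300·0.200 + 180·0.800)/740 = 0.41622
V̂(p̂_st) = Σ W_h² p̂_h(1−p̂_h)/(n_h−1):
  stratum East: (260/740)²·0.400·0.600/9 = 0.00329194
  stratum Central: (300/740)²·0.200·0.800/44 = 0.000597649
  stratum West: (180/740)²·0.800·0.200/9 = 0.00105186
V̂(p̂_st) = 0.00494145; SE = √V̂ = 0.0702955

p̂_st ≈ 0.4162, SE ≈ 0.0703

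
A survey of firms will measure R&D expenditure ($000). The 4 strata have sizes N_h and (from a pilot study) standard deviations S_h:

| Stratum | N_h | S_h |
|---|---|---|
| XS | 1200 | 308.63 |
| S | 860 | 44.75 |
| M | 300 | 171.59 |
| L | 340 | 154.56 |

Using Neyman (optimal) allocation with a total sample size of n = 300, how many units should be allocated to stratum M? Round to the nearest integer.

30

Neyman allocation: n_h = n · N_h S_h / Σ N_i S_i, with n = 300.
  stratum XS: N_h·S_h = 1200·308.63 = 370356.00
  stratum S: N_h·S_h = 860·44.75 = 38485.00
  stratum M: N_h·S_h = 300·171.59 = 51477.00
  stratum L: N_h·S_h = 340·154.56 = 52550.40
Σ N_h S_h = 512868.40
n for stratum M = 300·51477.00/512868.40 = 30.111 → 30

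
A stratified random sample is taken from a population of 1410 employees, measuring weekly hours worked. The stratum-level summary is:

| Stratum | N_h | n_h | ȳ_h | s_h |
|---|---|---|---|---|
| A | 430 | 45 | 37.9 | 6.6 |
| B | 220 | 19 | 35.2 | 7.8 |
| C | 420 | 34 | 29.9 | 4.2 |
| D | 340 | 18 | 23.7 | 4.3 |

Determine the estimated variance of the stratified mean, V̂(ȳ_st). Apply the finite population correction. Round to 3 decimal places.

V̂(ȳ_st) ≈ 0.251

V̂(ȳ_st) = Σ W_h² (1 − n_h/N_h) s_h²/n_h, with W_h = N_h/N and N = 1410:
  stratum A: (430/1410)²·(1 − 45/430)·6.6²/45 = 0.0806058
  stratum B: (220/1410)²·(1 − 19/220)·7.8²/19 = 0.0712223
  stratum C: (420/1410)²·(1 − 34/420)·4.2²/34 = 0.0423076
  stratum D: (340/1410)²·(1 − 18/340)·4.3²/18 = 0.0565667
V̂(ȳ_st) = 0.250702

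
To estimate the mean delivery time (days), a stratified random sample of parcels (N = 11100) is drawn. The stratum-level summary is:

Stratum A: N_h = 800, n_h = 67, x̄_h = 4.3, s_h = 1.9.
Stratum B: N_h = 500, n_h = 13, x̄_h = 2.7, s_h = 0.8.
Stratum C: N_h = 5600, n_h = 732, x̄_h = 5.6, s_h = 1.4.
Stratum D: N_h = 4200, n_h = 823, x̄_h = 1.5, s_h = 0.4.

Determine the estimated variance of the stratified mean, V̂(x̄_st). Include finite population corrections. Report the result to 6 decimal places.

V̂(x̄_st) = Σ W_h² (1 − n_h/N_h) s_h²/n_h, with W_h = N_h/N and N = 11100:
  stratum A: (800/11100)²·(1 − 67/800)·1.9²/67 = 0.000256437
  stratum B: (500/11100)²·(1 − 13/500)·0.8²/13 = 9.72948e-05
  stratum C: (5600/11100)²·(1 − 732/5600)·1.4²/732 = 0.000592431
  stratum D: (4200/11100)²·(1 − 823/4200)·0.4²/823 = 2.23797e-05
V̂(x̄_st) = 0.000968542

V̂(x̄_st) ≈ 0.000969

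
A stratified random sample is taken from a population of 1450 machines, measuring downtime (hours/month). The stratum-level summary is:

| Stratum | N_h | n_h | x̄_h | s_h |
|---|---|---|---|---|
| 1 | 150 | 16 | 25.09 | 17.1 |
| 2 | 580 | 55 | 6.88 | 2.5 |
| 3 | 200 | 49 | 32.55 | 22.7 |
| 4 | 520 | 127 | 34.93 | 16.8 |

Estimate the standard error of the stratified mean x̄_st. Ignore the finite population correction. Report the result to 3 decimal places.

V̂(x̄_st) = Σ W_h² s_h²/n_h, with W_h = N_h/N and N = 1450:
  stratum 1: (150/1450)²·17.1²/16 = 0.195577
  stratum 2: (580/1450)²·2.5²/55 = 0.0181818
  stratum 3: (200/1450)²·22.7²/49 = 0.200069
  stratum 4: (520/1450)²·16.8²/127 = 0.285815
V̂(x̄_st) = 0.699644
SE(x̄_st) = √0.699644 = 0.836447

SE(x̄_st) ≈ 0.836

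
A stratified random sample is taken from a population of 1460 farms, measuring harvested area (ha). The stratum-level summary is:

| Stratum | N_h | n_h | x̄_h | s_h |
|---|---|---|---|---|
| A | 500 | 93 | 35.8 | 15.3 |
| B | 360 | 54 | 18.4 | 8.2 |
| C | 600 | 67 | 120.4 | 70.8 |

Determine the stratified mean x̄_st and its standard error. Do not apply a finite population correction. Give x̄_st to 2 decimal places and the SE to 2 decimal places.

x̄_st ≈ 66.28, SE ≈ 3.61

x̄_st = Σ W_h x̄_h = (500·35.8 + 360·18.4 + 600·120.4)/1460 = 66.27671
V̂(x̄_st) = Σ W_h² s_h²/n_h, with W_h = N_h/N and N = 1460:
  stratum A: (500/1460)²·15.3²/93 = 0.295212
  stratum B: (360/1460)²·8.2²/54 = 0.0757065
  stratum C: (600/1460)²·70.8²/67 = 12.6354
V̂(x̄_st) = 13.0063
SE(x̄_st) = √13.0063 = 3.60643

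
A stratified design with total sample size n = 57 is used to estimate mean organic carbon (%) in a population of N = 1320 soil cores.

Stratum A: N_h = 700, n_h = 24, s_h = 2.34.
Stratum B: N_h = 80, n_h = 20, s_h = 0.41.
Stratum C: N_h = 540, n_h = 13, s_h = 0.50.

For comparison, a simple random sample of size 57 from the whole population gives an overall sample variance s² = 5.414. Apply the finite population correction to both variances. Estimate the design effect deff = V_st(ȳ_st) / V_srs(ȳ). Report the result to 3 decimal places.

deff ≈ 0.717

V̂(ȳ_st) = Σ W_h² (1 − n_h/N_h) s_h²/n_h, with W_h = N_h/N and N = 1320:
  stratum A: (700/1320)²·(1 − 24/700)·2.34²/24 = 0.0619608
  stratum B: (80/1320)²·(1 − 20/80)·0.41²/20 = 2.31543e-05
  stratum C: (540/1320)²·(1 − 13/540)·0.50²/13 = 0.00314089
V_st = 0.0651249
V_srs = (1 − 57/1320)·5.414/57 = 0.0908809
deff = V_st / V_srs = 0.0651249/0.0908809 = 0.7166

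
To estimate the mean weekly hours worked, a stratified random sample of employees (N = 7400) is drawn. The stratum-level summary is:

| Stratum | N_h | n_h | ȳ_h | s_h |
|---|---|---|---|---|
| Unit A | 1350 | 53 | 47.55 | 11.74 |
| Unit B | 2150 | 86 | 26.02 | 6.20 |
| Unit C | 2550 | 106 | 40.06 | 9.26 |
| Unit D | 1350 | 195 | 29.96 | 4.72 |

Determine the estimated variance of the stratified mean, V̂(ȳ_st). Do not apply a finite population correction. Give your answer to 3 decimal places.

V̂(ȳ_st) ≈ 0.224

V̂(ȳ_st) = Σ W_h² s_h²/n_h, with W_h = N_h/N and N = 7400:
  stratum Unit A: (1350/7400)²·11.74²/53 = 0.0865495
  stratum Unit B: (2150/7400)²·6.20²/86 = 0.037731
  stratum Unit C: (2550/7400)²·9.26²/106 = 0.0960579
  stratum Unit D: (1350/7400)²·4.72²/195 = 0.00380236
V̂(ȳ_st) = 0.224141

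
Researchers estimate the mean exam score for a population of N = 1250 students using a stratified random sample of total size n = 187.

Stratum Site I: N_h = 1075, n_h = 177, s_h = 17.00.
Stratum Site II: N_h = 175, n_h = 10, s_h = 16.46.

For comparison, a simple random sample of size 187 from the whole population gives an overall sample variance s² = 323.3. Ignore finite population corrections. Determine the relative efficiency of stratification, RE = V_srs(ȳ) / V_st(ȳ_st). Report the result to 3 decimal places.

V̂(ȳ_st) = Σ W_h² s_h²/n_h, with W_h = N_h/N and N = 1250:
  stratum Site I: (1075/1250)²·17.00²/177 = 1.2076
  stratum Site II: (175/1250)²·16.46²/10 = 0.531026
V_st = 1.73862
V_srs = s²/n = 323.3/187 = 1.72888
Relative efficiency = V_srs / V_st = 1.72888/1.73862 = 0.9944

RE ≈ 0.994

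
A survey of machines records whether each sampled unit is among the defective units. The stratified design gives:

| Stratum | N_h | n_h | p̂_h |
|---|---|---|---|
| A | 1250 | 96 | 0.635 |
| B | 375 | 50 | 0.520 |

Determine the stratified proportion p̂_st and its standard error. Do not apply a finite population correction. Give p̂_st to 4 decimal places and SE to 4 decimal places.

N = 1625; stratum weights W_h = N_h/N.
p̂_st = Σ W_h p̂_h = (1250·0.635 + 375·0.520)/1625 = 0.60846
V̂(p̂_st) = Σ W_h² p̂_h(1−p̂_h)/(n_h−1):
  stratum A: (1250/1625)²·0.635·0.365/95 = 0.00144363
  stratum B: (375/1625)²·0.520·0.480/49 = 0.000271272
V̂(p̂_st) = 0.0017149; SE = √V̂ = 0.0414114

p̂_st ≈ 0.6085, SE ≈ 0.0414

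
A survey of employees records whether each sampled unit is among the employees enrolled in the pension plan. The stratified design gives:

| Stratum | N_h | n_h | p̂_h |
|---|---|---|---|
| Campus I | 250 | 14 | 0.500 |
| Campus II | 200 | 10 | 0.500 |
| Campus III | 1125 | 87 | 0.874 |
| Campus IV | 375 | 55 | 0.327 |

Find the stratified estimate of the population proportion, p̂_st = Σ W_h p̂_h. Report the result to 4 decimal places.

p̂_st ≈ 0.6825

N = 1950; stratum weights W_h = N_h/N.
p̂_st = Σ W_h p̂_h = (250·0.500 + 200·0.500 + 1125·0.874 + 375·0.327)/1950 = 0.68250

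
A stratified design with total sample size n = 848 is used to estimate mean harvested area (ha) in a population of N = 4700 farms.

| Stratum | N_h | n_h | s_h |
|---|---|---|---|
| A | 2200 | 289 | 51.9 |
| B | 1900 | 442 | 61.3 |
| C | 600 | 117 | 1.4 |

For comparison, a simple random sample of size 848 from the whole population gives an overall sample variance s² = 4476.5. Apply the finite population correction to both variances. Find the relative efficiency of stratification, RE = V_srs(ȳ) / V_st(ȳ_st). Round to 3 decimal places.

V̂(ȳ_st) = Σ W_h² (1 − n_h/N_h) s_h²/n_h, with W_h = N_h/N and N = 4700:
  stratum A: (2200/4700)²·(1 − 289/2200)·51.9²/289 = 1.77388
  stratum B: (1900/4700)²·(1 − 442/1900)·61.3²/442 = 1.06614
  stratum C: (600/4700)²·(1 − 117/600)·1.4²/117 = 0.000219772
V_st = 2.84024
V_srs = (1 − 848/4700)·4476.5/848 = 4.32644
Relative efficiency = V_srs / V_st = 4.32644/2.84024 = 1.5233

RE ≈ 1.523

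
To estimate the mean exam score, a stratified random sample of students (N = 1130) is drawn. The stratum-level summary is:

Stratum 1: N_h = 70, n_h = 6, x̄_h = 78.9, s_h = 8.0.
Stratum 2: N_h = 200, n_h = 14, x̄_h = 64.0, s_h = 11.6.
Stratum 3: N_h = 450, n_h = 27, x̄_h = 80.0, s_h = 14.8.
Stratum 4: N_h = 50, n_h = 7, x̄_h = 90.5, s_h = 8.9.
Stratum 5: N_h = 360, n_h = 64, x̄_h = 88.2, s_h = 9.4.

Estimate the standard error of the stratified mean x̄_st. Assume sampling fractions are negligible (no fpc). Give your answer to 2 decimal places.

V̂(x̄_st) = Σ W_h² s_h²/n_h, with W_h = N_h/N and N = 1130:
  stratum 1: (70/1130)²·8.0²/6 = 0.0409325
  stratum 2: (200/1130)²·11.6²/14 = 0.301086
  stratum 3: (450/1130)²·14.8²/27 = 1.28655
  stratum 4: (50/1130)²·8.9²/7 = 0.0221547
  stratum 5: (360/1130)²·9.4²/64 = 0.140128
V̂(x̄_st) = 1.79085
SE(x̄_st) = √1.79085 = 1.33823

SE(x̄_st) ≈ 1.34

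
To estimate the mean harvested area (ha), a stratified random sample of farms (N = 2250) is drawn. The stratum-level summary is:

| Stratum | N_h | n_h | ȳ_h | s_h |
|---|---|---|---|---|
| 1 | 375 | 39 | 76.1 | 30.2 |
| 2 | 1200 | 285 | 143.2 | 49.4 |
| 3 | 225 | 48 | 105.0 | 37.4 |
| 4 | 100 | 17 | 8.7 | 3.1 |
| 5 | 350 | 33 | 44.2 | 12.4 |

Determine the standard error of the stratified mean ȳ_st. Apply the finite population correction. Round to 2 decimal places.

V̂(ȳ_st) = Σ W_h² (1 − n_h/N_h) s_h²/n_h, with W_h = N_h/N and N = 2250:
  stratum 1: (375/2250)²·(1 − 39/375)·30.2²/39 = 0.582043
  stratum 2: (1200/2250)²·(1 − 285/1200)·49.4²/285 = 1.85715
  stratum 3: (225/2250)²·(1 − 48/225)·37.4²/48 = 0.229241
  stratum 4: (100/2250)²·(1 − 17/100)·3.1²/17 = 0.000926803
  stratum 5: (350/2250)²·(1 − 33/350)·12.4²/33 = 0.102116
V̂(ȳ_st) = 2.77147
SE(ȳ_st) = √2.77147 = 1.66477

SE(ȳ_st) ≈ 1.66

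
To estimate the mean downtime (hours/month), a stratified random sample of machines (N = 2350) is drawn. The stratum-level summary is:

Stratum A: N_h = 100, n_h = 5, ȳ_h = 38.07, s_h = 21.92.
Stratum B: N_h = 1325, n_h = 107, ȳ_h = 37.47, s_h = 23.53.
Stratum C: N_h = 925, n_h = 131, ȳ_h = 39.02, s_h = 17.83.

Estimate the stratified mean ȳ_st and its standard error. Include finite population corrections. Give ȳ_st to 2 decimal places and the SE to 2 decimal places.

ȳ_st = Σ W_h ȳ_h = (100·38.07 + 1325·37.47 + 925·39.02)/2350 = 38.10564
V̂(ȳ_st) = Σ W_h² (1 − n_h/N_h) s_h²/n_h, with W_h = N_h/N and N = 2350:
  stratum A: (100/2350)²·(1 − 5/100)·21.92²/5 = 0.16531
  stratum B: (1325/2350)²·(1 − 107/1325)·23.53²/107 = 1.51212
  stratum C: (925/2350)²·(1 − 131/925)·17.83²/131 = 0.322744
V̂(ȳ_st) = 2.00018
SE(ȳ_st) = √2.00018 = 1.41428

ȳ_st ≈ 38.11, SE ≈ 1.41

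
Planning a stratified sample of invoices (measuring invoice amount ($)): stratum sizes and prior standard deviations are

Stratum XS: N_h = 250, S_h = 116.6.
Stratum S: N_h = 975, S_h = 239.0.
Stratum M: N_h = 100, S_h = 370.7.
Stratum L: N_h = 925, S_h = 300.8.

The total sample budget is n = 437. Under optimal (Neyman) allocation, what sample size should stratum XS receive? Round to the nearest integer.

22

Neyman allocation: n_h = n · N_h S_h / Σ N_i S_i, with n = 437.
  stratum XS: N_h·S_h = 250·116.6 = 29150.00
  stratum S: N_h·S_h = 975·239.0 = 233025.00
  stratum M: N_h·S_h = 100·370.7 = 37070.00
  stratum L: N_h·S_h = 925·300.8 = 278240.00
Σ N_h S_h = 577485.00
n for stratum XS = 437·29150.00/577485.00 = 22.059 → 22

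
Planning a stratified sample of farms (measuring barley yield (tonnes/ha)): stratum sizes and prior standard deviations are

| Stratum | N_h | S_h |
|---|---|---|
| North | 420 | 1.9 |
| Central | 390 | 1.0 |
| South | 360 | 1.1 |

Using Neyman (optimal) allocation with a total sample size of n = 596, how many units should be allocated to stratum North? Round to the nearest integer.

300

Neyman allocation: n_h = n · N_h S_h / Σ N_i S_i, with n = 596.
  stratum North: N_h·S_h = 420·1.9 = 798.00
  stratum Central: N_h·S_h = 390·1.0 = 390.00
  stratum South: N_h·S_h = 360·1.1 = 396.00
Σ N_h S_h = 1584.00
n for stratum North = 596·798.00/1584.00 = 300.258 → 300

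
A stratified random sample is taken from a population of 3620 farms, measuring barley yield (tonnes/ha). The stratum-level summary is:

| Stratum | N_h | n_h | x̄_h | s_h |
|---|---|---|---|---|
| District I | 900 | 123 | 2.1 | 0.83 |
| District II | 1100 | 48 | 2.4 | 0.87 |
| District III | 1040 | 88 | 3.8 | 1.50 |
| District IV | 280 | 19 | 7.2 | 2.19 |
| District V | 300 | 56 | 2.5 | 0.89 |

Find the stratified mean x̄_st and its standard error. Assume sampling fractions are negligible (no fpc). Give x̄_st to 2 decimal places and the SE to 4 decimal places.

x̄_st = Σ W_h x̄_h = (900·2.1 + 1100·2.4 + 1040·3.8 + 280·7.2 + 300·2.5)/3620 = 3.10718
V̂(x̄_st) = Σ W_h² s_h²/n_h, with W_h = N_h/N and N = 3620:
  stratum District I: (900/3620)²·0.83²/123 = 0.000346194
  stratum District II: (1100/3620)²·0.87²/48 = 0.00145601
  stratum District III: (1040/3620)²·1.50²/88 = 0.00211033
  stratum District IV: (280/3620)²·2.19²/19 = 0.0015102
  stratum District V: (300/3620)²·0.89²/56 = 9.71443e-05
V̂(x̄_st) = 0.00551987
SE(x̄_st) = √0.00551987 = 0.0742959

x̄_st ≈ 3.11, SE ≈ 0.0743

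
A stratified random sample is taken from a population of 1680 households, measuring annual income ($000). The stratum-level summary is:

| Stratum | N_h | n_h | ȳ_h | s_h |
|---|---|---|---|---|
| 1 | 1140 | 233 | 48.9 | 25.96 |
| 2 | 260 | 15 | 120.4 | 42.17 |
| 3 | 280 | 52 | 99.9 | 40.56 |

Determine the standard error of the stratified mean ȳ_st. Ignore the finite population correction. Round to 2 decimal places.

V̂(ȳ_st) = Σ W_h² s_h²/n_h, with W_h = N_h/N and N = 1680:
  stratum 1: (1140/1680)²·25.96²/233 = 1.33182
  stratum 2: (260/1680)²·42.17²/15 = 2.83951
  stratum 3: (280/1680)²·40.56²/52 = 0.8788
V̂(ȳ_st) = 5.05013
SE(ȳ_st) = √5.05013 = 2.24725

SE(ȳ_st) ≈ 2.25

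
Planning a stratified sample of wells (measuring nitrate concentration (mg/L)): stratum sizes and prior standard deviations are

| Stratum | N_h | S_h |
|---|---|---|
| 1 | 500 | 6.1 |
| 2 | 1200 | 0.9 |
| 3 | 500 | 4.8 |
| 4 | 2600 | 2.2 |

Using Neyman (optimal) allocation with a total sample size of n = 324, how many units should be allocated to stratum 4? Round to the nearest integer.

151

Neyman allocation: n_h = n · N_h S_h / Σ N_i S_i, with n = 324.
  stratum 1: N_h·S_h = 500·6.1 = 3050.00
  stratum 2: N_h·S_h = 1200·0.9 = 1080.00
  stratum 3: N_h·S_h = 500·4.8 = 2400.00
  stratum 4: N_h·S_h = 2600·2.2 = 5720.00
Σ N_h S_h = 12250.00
n for stratum 4 = 324·5720.00/12250.00 = 151.288 → 151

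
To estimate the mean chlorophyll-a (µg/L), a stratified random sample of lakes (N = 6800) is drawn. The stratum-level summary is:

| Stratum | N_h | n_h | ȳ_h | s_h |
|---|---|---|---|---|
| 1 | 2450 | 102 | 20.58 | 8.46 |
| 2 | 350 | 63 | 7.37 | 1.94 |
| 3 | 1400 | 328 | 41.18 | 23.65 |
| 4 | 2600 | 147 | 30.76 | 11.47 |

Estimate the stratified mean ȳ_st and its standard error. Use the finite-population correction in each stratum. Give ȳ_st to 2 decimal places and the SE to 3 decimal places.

ȳ_st ≈ 28.03, SE ≈ 0.516

ȳ_st = Σ W_h ȳ_h = (2450·20.58 + 350·7.37 + 1400·41.18 + 2600·30.76)/6800 = 28.03360
V̂(ȳ_st) = Σ W_h² (1 − n_h/N_h) s_h²/n_h, with W_h = N_h/N and N = 6800:
  stratum 1: (2450/6800)²·(1 − 102/2450)·8.46²/102 = 0.0872945
  stratum 2: (350/6800)²·(1 − 63/350)·1.94²/63 = 0.000129776
  stratum 3: (1400/6800)²·(1 − 328/1400)·23.65²/328 = 0.0553469
  stratum 4: (2600/6800)²·(1 − 147/2600)·11.47²/147 = 0.123442
V̂(ȳ_st) = 0.266213
SE(ȳ_st) = √0.266213 = 0.515958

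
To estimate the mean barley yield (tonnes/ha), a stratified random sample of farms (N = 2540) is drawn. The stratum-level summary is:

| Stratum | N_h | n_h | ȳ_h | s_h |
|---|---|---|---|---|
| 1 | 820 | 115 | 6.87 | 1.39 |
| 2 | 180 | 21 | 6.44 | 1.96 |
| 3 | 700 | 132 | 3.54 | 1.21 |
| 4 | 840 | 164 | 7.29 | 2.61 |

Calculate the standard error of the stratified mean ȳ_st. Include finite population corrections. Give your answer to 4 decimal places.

V̂(ȳ_st) = Σ W_h² (1 − n_h/N_h) s_h²/n_h, with W_h = N_h/N and N = 2540:
  stratum 1: (820/2540)²·(1 − 115/820)·1.39²/115 = 0.00150545
  stratum 2: (180/2540)²·(1 − 21/180)·1.96²/21 = 0.000811512
  stratum 3: (700/2540)²·(1 − 132/700)·1.21²/132 = 0.000683559
  stratum 4: (840/2540)²·(1 − 164/840)·2.61²/164 = 0.00365591
V̂(ȳ_st) = 0.00665644
SE(ȳ_st) = √0.00665644 = 0.081587

SE(ȳ_st) ≈ 0.0816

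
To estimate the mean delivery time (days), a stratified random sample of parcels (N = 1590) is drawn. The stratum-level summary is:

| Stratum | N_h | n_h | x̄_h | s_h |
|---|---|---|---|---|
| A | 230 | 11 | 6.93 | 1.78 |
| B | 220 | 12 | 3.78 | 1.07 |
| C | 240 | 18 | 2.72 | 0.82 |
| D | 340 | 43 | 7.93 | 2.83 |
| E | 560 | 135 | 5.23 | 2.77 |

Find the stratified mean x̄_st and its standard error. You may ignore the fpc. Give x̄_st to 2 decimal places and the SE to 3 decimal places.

x̄_st = Σ W_h x̄_h = (230·6.93 + 220·3.78 + 240·2.72 + 340·7.93 + 560·5.23)/1590 = 5.47377
V̂(x̄_st) = Σ W_h² s_h²/n_h, with W_h = N_h/N and N = 1590:
  stratum A: (230/1590)²·1.78²/11 = 0.0060271
  stratum B: (220/1590)²·1.07²/12 = 0.00182657
  stratum C: (240/1590)²·0.82²/18 = 0.000851106
  stratum D: (340/1590)²·2.83²/43 = 0.00851663
  stratum E: (560/1590)²·2.77²/135 = 0.0070503
V̂(x̄_st) = 0.0242717
SE(x̄_st) = √0.0242717 = 0.155794

x̄_st ≈ 5.47, SE ≈ 0.156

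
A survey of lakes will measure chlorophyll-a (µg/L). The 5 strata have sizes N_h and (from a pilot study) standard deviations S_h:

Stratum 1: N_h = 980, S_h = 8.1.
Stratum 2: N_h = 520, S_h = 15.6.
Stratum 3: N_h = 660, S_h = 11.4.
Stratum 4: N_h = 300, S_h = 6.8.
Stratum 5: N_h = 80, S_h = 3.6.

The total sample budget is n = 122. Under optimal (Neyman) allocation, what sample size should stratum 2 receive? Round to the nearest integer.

Neyman allocation: n_h = n · N_h S_h / Σ N_i S_i, with n = 122.
  stratum 1: N_h·S_h = 980·8.1 = 7938.00
  stratum 2: N_h·S_h = 520·15.6 = 8112.00
  stratum 3: N_h·S_h = 660·11.4 = 7524.00
  stratum 4: N_h·S_h = 300·6.8 = 2040.00
  stratum 5: N_h·S_h = 80·3.6 = 288.00
Σ N_h S_h = 25902.00
n for stratum 2 = 122·8112.00/25902.00 = 38.208 → 38

38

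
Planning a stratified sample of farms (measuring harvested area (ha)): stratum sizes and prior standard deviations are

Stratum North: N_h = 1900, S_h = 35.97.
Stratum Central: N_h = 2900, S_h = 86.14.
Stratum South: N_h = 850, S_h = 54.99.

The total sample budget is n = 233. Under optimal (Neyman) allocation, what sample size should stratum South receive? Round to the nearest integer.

Neyman allocation: n_h = n · N_h S_h / Σ N_i S_i, with n = 233.
  stratum North: N_h·S_h = 1900·35.97 = 68343.00
  stratum Central: N_h·S_h = 2900·86.14 = 249806.00
  stratum South: N_h·S_h = 850·54.99 = 46741.50
Σ N_h S_h = 364890.50
n for stratum South = 233·46741.50/364890.50 = 29.847 → 30

30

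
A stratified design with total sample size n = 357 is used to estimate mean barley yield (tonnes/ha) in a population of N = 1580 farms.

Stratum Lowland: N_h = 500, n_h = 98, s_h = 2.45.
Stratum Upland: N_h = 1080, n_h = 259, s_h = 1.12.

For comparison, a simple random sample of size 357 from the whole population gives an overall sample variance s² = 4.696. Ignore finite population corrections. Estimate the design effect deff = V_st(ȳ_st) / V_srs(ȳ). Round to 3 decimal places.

deff ≈ 0.638

V̂(ȳ_st) = Σ W_h² s_h²/n_h, with W_h = N_h/N and N = 1580:
  stratum Lowland: (500/1580)²·2.45²/98 = 0.00613383
  stratum Upland: (1080/1580)²·1.12²/259 = 0.00226292
V_st = 0.00839675
V_srs = s²/n = 4.696/357 = 0.0131541
deff = V_st / V_srs = 0.00839675/0.0131541 = 0.6383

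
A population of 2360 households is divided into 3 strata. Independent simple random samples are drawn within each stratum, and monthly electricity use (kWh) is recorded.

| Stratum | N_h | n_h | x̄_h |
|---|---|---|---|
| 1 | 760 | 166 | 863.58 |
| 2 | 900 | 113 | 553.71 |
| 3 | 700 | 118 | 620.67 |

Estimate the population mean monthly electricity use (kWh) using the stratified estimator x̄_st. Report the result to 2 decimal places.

N = Σ N_h = 2360. Stratum weights W_h = N_h/N.
x̄_st = (760·863.58 + 900·553.71 + 700·620.67) / 2360 = 673.3597

x̄_st ≈ 673.36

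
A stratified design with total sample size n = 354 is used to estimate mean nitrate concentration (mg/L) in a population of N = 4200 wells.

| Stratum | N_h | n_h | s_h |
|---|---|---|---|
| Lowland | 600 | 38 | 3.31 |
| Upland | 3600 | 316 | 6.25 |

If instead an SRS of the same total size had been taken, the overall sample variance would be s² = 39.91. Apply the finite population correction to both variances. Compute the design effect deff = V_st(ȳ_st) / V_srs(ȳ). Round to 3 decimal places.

deff ≈ 0.856

V̂(ȳ_st) = Σ W_h² (1 − n_h/N_h) s_h²/n_h, with W_h = N_h/N and N = 4200:
  stratum Lowland: (600/4200)²·(1 − 38/600)·3.31²/38 = 0.00551139
  stratum Upland: (3600/4200)²·(1 − 316/3600)·6.25²/316 = 0.0828476
V_st = 0.088359
V_srs = (1 − 354/4200)·39.91/354 = 0.103238
deff = V_st / V_srs = 0.088359/0.103238 = 0.8559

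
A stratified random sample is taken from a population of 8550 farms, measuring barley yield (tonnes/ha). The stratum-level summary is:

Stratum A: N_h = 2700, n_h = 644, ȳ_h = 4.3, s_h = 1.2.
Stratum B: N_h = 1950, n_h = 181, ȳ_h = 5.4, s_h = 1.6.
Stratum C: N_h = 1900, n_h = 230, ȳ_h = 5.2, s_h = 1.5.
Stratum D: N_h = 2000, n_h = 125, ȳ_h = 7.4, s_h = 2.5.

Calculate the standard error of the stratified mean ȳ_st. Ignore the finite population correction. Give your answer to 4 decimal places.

V̂(ȳ_st) = Σ W_h² s_h²/n_h, with W_h = N_h/N and N = 8550:
  stratum A: (2700/8550)²·1.2²/644 = 0.000222983
  stratum B: (1950/8550)²·1.6²/181 = 0.000735696
  stratum C: (1900/8550)²·1.5²/230 = 0.000483092
  stratum D: (2000/8550)²·2.5²/125 = 0.00273588
V̂(ȳ_st) = 0.00417766
SE(ȳ_st) = √0.00417766 = 0.0646348

SE(ȳ_st) ≈ 0.0646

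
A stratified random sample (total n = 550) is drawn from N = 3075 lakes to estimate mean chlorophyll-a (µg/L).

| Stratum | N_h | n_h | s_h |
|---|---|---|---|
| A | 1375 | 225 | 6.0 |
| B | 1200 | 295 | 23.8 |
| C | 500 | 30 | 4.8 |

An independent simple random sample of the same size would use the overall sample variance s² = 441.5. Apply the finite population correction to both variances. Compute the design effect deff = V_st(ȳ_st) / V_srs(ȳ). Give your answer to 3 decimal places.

V̂(ȳ_st) = Σ W_h² (1 − n_h/N_h) s_h²/n_h, with W_h = N_h/N and N = 3075:
  stratum A: (1375/3075)²·(1 − 225/1375)·6.0²/225 = 0.0267566
  stratum B: (1200/3075)²·(1 − 295/1200)·23.8²/295 = 0.220532
  stratum C: (500/3075)²·(1 − 30/500)·4.8²/30 = 0.0190871
V_st = 0.266376
V_srs = (1 − 550/3075)·441.5/550 = 0.65915
deff = V_st / V_srs = 0.266376/0.65915 = 0.4041

deff ≈ 0.404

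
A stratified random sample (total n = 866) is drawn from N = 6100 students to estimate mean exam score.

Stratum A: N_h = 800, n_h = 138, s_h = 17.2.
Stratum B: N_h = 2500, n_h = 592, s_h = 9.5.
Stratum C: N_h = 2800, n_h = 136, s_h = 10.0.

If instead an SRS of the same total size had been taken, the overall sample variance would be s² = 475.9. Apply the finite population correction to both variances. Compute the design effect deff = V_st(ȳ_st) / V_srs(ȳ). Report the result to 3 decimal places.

deff ≈ 0.419

V̂(ȳ_st) = Σ W_h² (1 − n_h/N_h) s_h²/n_h, with W_h = N_h/N and N = 6100:
  stratum A: (800/6100)²·(1 − 138/800)·17.2²/138 = 0.0305117
  stratum B: (2500/6100)²·(1 − 592/2500)·9.5²/592 = 0.0195427
  stratum C: (2800/6100)²·(1 − 136/2800)·10.0²/136 = 0.147399
V_st = 0.197453
V_srs = (1 − 866/6100)·475.9/866 = 0.471522
deff = V_st / V_srs = 0.197453/0.471522 = 0.4188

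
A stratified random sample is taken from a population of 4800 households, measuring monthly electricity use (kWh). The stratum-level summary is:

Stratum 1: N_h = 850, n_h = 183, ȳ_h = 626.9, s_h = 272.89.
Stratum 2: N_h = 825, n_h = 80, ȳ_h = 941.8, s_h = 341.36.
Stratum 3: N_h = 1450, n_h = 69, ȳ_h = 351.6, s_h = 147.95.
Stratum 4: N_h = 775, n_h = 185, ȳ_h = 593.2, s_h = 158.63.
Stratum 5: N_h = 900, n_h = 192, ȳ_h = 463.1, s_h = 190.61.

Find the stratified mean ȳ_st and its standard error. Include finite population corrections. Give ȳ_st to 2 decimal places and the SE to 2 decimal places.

ȳ_st ≈ 561.71, SE ≈ 9.19

ȳ_st = Σ W_h ȳ_h = (850·626.9 + 825·941.8 + 1450·351.6 + 775·593.2 + 900·463.1)/4800 = 561.70625
V̂(ȳ_st) = Σ W_h² (1 − n_h/N_h) s_h²/n_h, with W_h = N_h/N and N = 4800:
  stratum 1: (850/4800)²·(1 − 183/850)·272.89²/183 = 10.0135
  stratum 2: (825/4800)²·(1 − 80/825)·341.36²/80 = 38.8564
  stratum 3: (1450/4800)²·(1 − 69/1450)·147.95²/69 = 27.5715
  stratum 4: (775/4800)²·(1 − 185/775)·158.63²/185 = 2.69942
  stratum 5: (900/4800)²·(1 − 192/900)·190.61²/192 = 5.23339
V̂(ȳ_st) = 84.3742
SE(ȳ_st) = √84.3742 = 9.18555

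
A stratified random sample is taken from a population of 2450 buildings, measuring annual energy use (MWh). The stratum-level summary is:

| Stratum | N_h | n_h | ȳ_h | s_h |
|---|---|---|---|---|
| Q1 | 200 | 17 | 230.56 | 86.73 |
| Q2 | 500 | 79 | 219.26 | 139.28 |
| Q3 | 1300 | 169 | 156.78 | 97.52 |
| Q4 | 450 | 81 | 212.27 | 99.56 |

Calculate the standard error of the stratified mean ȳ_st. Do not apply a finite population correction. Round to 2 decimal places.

SE(ȳ_st) ≈ 5.76

V̂(ȳ_st) = Σ W_h² s_h²/n_h, with W_h = N_h/N and N = 2450:
  stratum Q1: (200/2450)²·86.73²/17 = 2.94861
  stratum Q2: (500/2450)²·139.28²/79 = 10.2272
  stratum Q3: (1300/2450)²·97.52²/169 = 15.8436
  stratum Q4: (450/2450)²·99.56²/81 = 4.12836
V̂(ȳ_st) = 33.1479
SE(ȳ_st) = √33.1479 = 5.75742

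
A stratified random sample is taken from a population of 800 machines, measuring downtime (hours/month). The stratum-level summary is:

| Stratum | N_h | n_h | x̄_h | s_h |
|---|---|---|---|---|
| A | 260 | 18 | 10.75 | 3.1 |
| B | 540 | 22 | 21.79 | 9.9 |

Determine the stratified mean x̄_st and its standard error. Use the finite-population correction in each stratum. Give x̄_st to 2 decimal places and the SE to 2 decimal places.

x̄_st ≈ 18.20, SE ≈ 1.41

x̄_st = Σ W_h x̄_h = (260·10.75 + 540·21.79)/800 = 18.20200
V̂(x̄_st) = Σ W_h² (1 − n_h/N_h) s_h²/n_h, with W_h = N_h/N and N = 800:
  stratum A: (260/800)²·(1 − 18/260)·3.1²/18 = 0.052488
  stratum B: (540/800)²·(1 − 22/540)·9.9²/22 = 1.94711
V̂(x̄_st) = 1.9996
SE(x̄_st) = √1.9996 = 1.41407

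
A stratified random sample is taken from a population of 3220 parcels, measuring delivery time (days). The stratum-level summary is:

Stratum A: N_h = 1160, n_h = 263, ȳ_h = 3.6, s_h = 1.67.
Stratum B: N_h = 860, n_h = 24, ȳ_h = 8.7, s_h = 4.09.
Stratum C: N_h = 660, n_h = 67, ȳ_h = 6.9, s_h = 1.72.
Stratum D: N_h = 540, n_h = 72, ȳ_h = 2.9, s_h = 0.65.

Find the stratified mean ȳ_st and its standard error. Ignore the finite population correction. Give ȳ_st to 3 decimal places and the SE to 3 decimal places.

ȳ_st = Σ W_h ȳ_h = (1160·3.6 + 860·8.7 + 660·6.9 + 540·2.9)/3220 = 5.52112
V̂(ȳ_st) = Σ W_h² s_h²/n_h, with W_h = N_h/N and N = 3220:
  stratum A: (1160/3220)²·1.67²/263 = 0.0013762
  stratum B: (860/3220)²·4.09²/24 = 0.0497188
  stratum C: (660/3220)²·1.72²/67 = 0.00185506
  stratum D: (540/3220)²·0.65²/72 = 0.000165033
V̂(ȳ_st) = 0.0531151
SE(ȳ_st) = √0.0531151 = 0.230467

ȳ_st ≈ 5.521, SE ≈ 0.230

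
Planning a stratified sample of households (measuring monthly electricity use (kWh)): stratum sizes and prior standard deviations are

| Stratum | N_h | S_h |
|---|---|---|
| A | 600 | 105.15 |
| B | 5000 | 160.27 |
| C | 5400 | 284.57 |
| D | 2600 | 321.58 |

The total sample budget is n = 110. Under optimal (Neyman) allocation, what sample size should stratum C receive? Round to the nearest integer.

Neyman allocation: n_h = n · N_h S_h / Σ N_i S_i, with n = 110.
  stratum A: N_h·S_h = 600·105.15 = 63090.00
  stratum B: N_h·S_h = 5000·160.27 = 801350.00
  stratum C: N_h·S_h = 5400·284.57 = 1536678.00
  stratum D: N_h·S_h = 2600·321.58 = 836108.00
Σ N_h S_h = 3237226.00
n for stratum C = 110·1536678.00/3237226.00 = 52.216 → 52

52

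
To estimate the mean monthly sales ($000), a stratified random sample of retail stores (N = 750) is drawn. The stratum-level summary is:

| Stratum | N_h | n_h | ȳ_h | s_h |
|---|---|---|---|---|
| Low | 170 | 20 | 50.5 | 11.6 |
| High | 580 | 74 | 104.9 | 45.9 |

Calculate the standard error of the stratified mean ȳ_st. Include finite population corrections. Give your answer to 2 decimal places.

V̂(ȳ_st) = Σ W_h² (1 − n_h/N_h) s_h²/n_h, with W_h = N_h/N and N = 750:
  stratum Low: (170/750)²·(1 − 20/170)·11.6²/20 = 0.305003
  stratum High: (580/750)²·(1 − 74/580)·45.9²/74 = 14.8542
V̂(ȳ_st) = 15.1592
SE(ȳ_st) = √15.1592 = 3.89348

SE(ȳ_st) ≈ 3.89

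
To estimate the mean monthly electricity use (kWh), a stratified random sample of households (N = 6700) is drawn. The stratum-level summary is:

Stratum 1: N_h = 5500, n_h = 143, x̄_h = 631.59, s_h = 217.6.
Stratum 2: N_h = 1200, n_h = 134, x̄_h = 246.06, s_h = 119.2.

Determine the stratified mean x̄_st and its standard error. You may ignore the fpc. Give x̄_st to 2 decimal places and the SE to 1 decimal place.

x̄_st ≈ 562.54, SE ≈ 15.1

x̄_st = Σ W_h x̄_h = (5500·631.59 + 1200·246.06)/6700 = 562.53985
V̂(x̄_st) = Σ W_h² s_h²/n_h, with W_h = N_h/N and N = 6700:
  stratum 1: (5500/6700)²·217.6²/143 = 223.13
  stratum 2: (1200/6700)²·119.2²/134 = 3.40142
V̂(x̄_st) = 226.531
SE(x̄_st) = √226.531 = 15.051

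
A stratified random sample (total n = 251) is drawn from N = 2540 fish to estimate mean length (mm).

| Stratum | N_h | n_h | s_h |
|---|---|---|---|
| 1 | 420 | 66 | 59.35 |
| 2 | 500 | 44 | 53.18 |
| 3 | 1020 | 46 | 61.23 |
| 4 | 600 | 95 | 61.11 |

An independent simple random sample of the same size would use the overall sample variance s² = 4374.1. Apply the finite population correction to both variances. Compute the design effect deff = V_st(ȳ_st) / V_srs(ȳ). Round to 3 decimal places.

deff ≈ 1.140

V̂(ȳ_st) = Σ W_h² (1 − n_h/N_h) s_h²/n_h, with W_h = N_h/N and N = 2540:
  stratum 1: (420/2540)²·(1 − 66/420)·59.35²/66 = 1.22994
  stratum 2: (500/2540)²·(1 − 44/500)·53.18²/44 = 2.27149
  stratum 3: (1020/2540)²·(1 − 46/1020)·61.23²/46 = 12.5505
  stratum 4: (600/2540)²·(1 − 95/600)·61.11²/95 = 1.84619
V_st = 17.8982
V_srs = (1 − 251/2540)·4374.1/251 = 15.7046
deff = V_st / V_srs = 17.8982/15.7046 = 1.1397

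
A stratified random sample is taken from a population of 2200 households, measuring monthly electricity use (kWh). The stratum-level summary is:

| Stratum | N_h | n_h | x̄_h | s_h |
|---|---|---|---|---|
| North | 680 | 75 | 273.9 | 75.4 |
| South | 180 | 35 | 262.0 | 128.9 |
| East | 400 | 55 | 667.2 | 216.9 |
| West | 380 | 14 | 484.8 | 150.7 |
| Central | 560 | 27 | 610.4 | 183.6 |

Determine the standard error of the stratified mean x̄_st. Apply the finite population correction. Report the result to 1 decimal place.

SE(x̄_st) ≈ 12.5

V̂(x̄_st) = Σ W_h² (1 − n_h/N_h) s_h²/n_h, with W_h = N_h/N and N = 2200:
  stratum North: (680/2200)²·(1 − 75/680)·75.4²/75 = 6.44318
  stratum South: (180/2200)²·(1 − 35/180)·128.9²/35 = 2.55996
  stratum East: (400/2200)²·(1 − 55/400)·216.9²/55 = 24.3888
  stratum West: (380/2200)²·(1 − 14/380)·150.7²/14 = 46.6142
  stratum Central: (560/2200)²·(1 − 27/560)·183.6²/27 = 76.993
V̂(x̄_st) = 156.999
SE(x̄_st) = √156.999 = 12.5299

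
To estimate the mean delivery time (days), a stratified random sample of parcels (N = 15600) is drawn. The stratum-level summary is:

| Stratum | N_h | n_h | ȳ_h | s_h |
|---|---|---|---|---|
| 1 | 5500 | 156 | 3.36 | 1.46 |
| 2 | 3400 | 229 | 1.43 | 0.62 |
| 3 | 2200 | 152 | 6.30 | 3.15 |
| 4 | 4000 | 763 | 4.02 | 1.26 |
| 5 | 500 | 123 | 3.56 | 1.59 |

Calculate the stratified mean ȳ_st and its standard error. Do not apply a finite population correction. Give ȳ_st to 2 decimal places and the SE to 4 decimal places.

ȳ_st ≈ 3.53, SE ≈ 0.0569

ȳ_st = Σ W_h ȳ_h = (5500·3.36 + 3400·1.43 + 2200·6.30 + 4000·4.02 + 500·3.56)/15600 = 3.52962
V̂(ȳ_st) = Σ W_h² s_h²/n_h, with W_h = N_h/N and N = 15600:
  stratum 1: (5500/15600)²·1.46²/156 = 0.00169847
  stratum 2: (3400/15600)²·0.62²/229 = 7.97364e-05
  stratum 3: (2200/15600)²·3.15²/152 = 0.0012983
  stratum 4: (4000/15600)²·1.26²/763 = 0.0001368
  stratum 5: (500/15600)²·1.59²/123 = 2.11145e-05
V̂(ȳ_st) = 0.00323441
SE(ȳ_st) = √0.00323441 = 0.0568719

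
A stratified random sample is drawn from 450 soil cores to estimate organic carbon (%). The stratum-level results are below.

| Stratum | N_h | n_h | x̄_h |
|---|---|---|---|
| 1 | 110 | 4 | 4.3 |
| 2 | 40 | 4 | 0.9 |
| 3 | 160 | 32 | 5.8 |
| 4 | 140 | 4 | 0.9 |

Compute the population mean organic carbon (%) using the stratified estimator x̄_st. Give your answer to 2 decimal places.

x̄_st ≈ 3.47

N = Σ N_h = 450. Stratum weights W_h = N_h/N.
x̄_st = (110·4.3 + 40·0.9 + 160·5.8 + 140·0.9) / 450 = 3.4733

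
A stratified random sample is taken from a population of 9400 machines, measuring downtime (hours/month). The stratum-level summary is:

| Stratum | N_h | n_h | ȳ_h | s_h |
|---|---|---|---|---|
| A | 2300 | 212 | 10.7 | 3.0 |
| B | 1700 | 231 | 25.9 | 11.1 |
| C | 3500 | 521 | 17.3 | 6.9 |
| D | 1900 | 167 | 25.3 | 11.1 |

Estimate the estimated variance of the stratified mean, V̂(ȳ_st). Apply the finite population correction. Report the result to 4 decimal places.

V̂(ȳ_st) = Σ W_h² (1 − n_h/N_h) s_h²/n_h, with W_h = N_h/N and N = 9400:
  stratum A: (2300/9400)²·(1 − 212/2300)·3.0²/212 = 0.00230733
  stratum B: (1700/9400)²·(1 − 231/1700)·11.1²/231 = 0.0150747
  stratum C: (3500/9400)²·(1 − 521/3500)·6.9²/521 = 0.0107831
  stratum D: (1900/9400)²·(1 − 167/1900)·11.1²/167 = 0.0274932
V̂(ȳ_st) = 0.0556584

V̂(ȳ_st) ≈ 0.0557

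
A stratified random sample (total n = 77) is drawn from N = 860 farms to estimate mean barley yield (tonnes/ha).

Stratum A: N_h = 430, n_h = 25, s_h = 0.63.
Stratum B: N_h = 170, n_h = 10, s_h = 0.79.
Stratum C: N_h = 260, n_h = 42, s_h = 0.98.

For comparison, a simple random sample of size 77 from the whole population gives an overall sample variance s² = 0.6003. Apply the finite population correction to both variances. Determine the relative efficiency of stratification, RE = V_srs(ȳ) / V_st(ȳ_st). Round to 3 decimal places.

RE ≈ 0.912

V̂(ȳ_st) = Σ W_h² (1 − n_h/N_h) s_h²/n_h, with W_h = N_h/N and N = 860:
  stratum A: (430/860)²·(1 − 25/430)·0.63²/25 = 0.00373824
  stratum B: (170/860)²·(1 − 10/170)·0.79²/10 = 0.00229523
  stratum C: (260/860)²·(1 − 42/260)·0.98²/42 = 0.00175241
V_st = 0.00778588
V_srs = (1 − 77/860)·0.6003/77 = 0.00709808
Relative efficiency = V_srs / V_st = 0.00709808/0.00778588 = 0.9117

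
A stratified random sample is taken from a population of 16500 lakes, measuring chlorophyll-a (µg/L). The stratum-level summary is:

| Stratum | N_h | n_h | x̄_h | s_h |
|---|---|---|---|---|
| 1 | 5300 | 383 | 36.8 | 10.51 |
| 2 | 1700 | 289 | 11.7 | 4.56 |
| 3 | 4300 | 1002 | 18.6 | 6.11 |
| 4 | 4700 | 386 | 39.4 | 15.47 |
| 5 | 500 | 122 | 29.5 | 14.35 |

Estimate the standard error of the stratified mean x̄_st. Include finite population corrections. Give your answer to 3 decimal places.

SE(x̄_st) ≈ 0.278

V̂(x̄_st) = Σ W_h² (1 − n_h/N_h) s_h²/n_h, with W_h = N_h/N and N = 16500:
  stratum 1: (5300/16500)²·(1 − 383/5300)·10.51²/383 = 0.0276067
  stratum 2: (1700/16500)²·(1 − 289/1700)·4.56²/289 = 0.000633928
  stratum 3: (4300/16500)²·(1 − 1002/4300)·6.11²/1002 = 0.00194073
  stratum 4: (4700/16500)²·(1 − 386/4700)·15.47²/386 = 0.0461746
  stratum 5: (500/16500)²·(1 − 122/500)·14.35²/122 = 0.00117176
V̂(x̄_st) = 0.0775278
SE(x̄_st) = √0.0775278 = 0.278438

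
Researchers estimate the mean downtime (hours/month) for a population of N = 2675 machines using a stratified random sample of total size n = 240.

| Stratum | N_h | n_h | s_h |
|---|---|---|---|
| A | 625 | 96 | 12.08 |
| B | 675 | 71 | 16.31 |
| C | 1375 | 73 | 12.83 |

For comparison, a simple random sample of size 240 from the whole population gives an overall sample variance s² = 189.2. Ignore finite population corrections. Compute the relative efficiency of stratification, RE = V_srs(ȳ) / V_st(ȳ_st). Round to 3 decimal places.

RE ≈ 0.859

V̂(ȳ_st) = Σ W_h² s_h²/n_h, with W_h = N_h/N and N = 2675:
  stratum A: (625/2675)²·12.08²/96 = 0.0829803
  stratum B: (675/2675)²·16.31²/71 = 0.238567
  stratum C: (1375/2675)²·12.83²/73 = 0.595783
V_st = 0.91733
V_srs = s²/n = 189.2/240 = 0.788333
Relative efficiency = V_srs / V_st = 0.788333/0.91733 = 0.8594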